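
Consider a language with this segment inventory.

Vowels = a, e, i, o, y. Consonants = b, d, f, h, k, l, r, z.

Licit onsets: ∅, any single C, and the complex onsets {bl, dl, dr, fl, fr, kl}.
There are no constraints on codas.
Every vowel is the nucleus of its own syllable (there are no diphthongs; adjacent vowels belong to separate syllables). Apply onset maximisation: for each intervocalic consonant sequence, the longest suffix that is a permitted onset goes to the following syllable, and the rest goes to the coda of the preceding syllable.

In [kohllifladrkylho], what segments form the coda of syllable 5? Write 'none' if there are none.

Nuclei (vowels): o, i, a, y, o → 5 syllables.
Between /o/ (V1) and /i/ (V2): /hll/ splits as /hl/ + /l/ (/l/ is the longest suffix that is a licit onset).
Between /i/ (V2) and /a/ (V3): cluster /fl/ — /fl/ is itself a permitted onset, so the whole cluster goes right; preceding coda = ∅.
Between /a/ (V3) and /y/ (V4): cluster /drk/ — the longest permitted-onset suffix is /k/; onset = /k/, preceding coda = /dr/.
Between /y/ (V4) and /o/ (V5): /lh/ splits as /l/ + /h/ (/h/ is the longest suffix that is a licit onset).
Result: kohl.li.fladr.kyl.ho.
Syllable 5 is /ho/: onset /h/, nucleus /o/, coda ∅.

none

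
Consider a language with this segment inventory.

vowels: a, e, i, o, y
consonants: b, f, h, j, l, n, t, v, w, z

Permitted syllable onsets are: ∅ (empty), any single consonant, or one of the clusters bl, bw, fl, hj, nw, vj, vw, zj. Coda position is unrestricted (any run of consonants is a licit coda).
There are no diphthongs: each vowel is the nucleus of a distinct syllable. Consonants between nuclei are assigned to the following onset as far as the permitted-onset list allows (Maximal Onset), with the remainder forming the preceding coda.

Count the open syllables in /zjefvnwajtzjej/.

0

Vowels present: e, a, e; each is a nucleus, giving 3 syllables.
V1 /e/ – V2 /a/: /fvnw/ splits as /fv/ + /nw/ (/nw/ is the longest suffix that is a licit onset).
V2 /a/ – V3 /e/: /jtzj/ — longest licit onset from the right is /zj/, leaving /jt/ as coda.
So the parse is zjefv.nwajt.zjej.
Classifying each syllable: /zjefv/ (closed), /nwajt/ (closed), /zjej/ (closed).
Open syllables: 0.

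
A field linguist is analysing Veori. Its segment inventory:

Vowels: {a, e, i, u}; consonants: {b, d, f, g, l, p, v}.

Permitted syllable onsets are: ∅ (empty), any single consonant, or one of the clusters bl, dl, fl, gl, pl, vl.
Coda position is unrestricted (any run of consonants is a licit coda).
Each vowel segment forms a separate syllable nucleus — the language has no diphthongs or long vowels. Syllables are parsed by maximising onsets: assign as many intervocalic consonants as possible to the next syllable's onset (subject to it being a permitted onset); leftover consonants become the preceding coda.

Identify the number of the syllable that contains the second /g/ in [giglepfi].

Vowels present: i, e, i; each is a nucleus, giving 3 syllables.
Between /i/ (V1) and /e/ (V2): cluster /gl/ — /gl/ is itself a permitted onset, so the whole cluster goes right; preceding coda = ∅.
Between /e/ (V2) and /i/ (V3): /pf/ splits as /p/ + /f/ (/f/ is the longest suffix that is a licit onset).
Result: gi.glep.fi.
The second /g/ is in the onset of syllable 2 (/glep/).

2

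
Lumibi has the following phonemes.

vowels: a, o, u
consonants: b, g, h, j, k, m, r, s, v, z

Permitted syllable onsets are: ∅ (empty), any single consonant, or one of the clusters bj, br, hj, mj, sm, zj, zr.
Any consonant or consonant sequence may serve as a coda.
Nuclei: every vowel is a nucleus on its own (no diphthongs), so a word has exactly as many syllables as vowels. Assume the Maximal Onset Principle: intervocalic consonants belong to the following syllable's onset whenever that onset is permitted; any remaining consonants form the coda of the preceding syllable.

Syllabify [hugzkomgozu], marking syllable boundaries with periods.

hugz.kom.go.zu

Vowels present: u, o, o, u; each is a nucleus, giving 4 syllables.
/u…o/ gap (V1→V2): cluster /gzk/ — the longest permitted-onset suffix is /k/; onset = /k/, preceding coda = /gz/.
/o…o/ gap (V2→V3): /mg/ — longest licit onset from the right is /g/, leaving /m/ as coda.
/o…u/ gap (V3→V4): just /z/ — single C goes to the following onset.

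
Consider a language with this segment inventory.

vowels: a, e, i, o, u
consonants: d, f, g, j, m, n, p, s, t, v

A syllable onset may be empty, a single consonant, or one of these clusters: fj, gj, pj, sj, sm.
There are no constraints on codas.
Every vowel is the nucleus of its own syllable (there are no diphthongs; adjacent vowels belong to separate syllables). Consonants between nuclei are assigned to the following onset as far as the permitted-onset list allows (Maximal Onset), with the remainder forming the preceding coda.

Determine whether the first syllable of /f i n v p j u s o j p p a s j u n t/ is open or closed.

Vowels present: i, u, o, a, u; each is a nucleus, giving 5 syllables.
Between /i/ (V1) and /u/ (V2): /nvpj/ — longest licit onset from the right is /pj/, leaving /nv/ as coda.
Between /u/ (V2) and /o/ (V3): just /s/ — single C goes to the following onset.
Between /o/ (V3) and /a/ (V4): /jpp/ splits as /jp/ + /p/ (/p/ is the longest suffix that is a licit onset).
Between /a/ (V4) and /u/ (V5): cluster /sj/ — /sj/ is itself a permitted onset, so the whole cluster goes right; preceding coda = ∅.
Putting it together: finv.pju.sojp.pa.sjunt.
Syllable 1 is /finv/ with coda /nv/, so it is closed.

closed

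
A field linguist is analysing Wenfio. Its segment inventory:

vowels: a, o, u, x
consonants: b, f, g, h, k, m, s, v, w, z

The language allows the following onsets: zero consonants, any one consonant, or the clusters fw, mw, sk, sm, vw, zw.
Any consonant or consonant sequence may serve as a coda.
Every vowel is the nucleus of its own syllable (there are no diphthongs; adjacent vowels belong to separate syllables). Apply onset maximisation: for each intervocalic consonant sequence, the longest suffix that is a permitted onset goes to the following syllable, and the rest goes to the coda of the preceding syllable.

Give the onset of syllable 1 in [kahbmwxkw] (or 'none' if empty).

k

The vowels are a, x — 2 nuclei, so 2 syllables.
/a…x/ gap (V1→V2): /hbmw/ splits as /hb/ + /mw/ (/mw/ is the longest suffix that is a licit onset).
Result: kahb.mwxkw.
Syllable 1 is /kahb/: onset /k/, nucleus /a/, coda /hb/.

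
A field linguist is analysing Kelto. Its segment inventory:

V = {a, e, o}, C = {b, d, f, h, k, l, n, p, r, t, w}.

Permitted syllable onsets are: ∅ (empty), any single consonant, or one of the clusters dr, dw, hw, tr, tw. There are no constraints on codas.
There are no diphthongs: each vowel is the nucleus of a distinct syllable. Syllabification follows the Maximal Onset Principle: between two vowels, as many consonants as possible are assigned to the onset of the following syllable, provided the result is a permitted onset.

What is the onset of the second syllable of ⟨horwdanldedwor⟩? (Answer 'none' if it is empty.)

d

Nuclei (vowels): o, a, e, o → 4 syllables.
/o…a/ gap (V1→V2): /rwd/; trying suffixes from longest down, /d/ is the first permitted one, so coda /rw/ | onset /d/.
/a…e/ gap (V2→V3): cluster /nld/ — the longest permitted-onset suffix is /d/; onset = /d/, preceding coda = /nl/.
/e…o/ gap (V3→V4): /dw/ — entire cluster is a permitted onset → onset /dw/, coda ∅.
Syllabification: horw.danl.de.dwor.
Syllable 2 is /danl/: onset /d/, nucleus /a/, coda /nl/.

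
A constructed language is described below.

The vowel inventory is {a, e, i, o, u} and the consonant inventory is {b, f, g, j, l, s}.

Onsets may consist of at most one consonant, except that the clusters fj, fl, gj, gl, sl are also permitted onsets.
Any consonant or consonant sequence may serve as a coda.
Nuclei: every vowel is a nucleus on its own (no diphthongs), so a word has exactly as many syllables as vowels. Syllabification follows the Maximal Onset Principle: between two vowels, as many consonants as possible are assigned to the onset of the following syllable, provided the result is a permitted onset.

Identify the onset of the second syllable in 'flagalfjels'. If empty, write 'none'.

Vowels present: a, a, e; each is a nucleus, giving 3 syllables.
σ1/σ2 boundary: /g/ is a single consonant, so it becomes the next onset.
σ2/σ3 boundary: /lfj/ — longest licit onset from the right is /fj/, leaving /l/ as coda.
Syllabification: fla.gal.fjels.
Syllable 2 is /gal/: onset /g/, nucleus /a/, coda /l/.

g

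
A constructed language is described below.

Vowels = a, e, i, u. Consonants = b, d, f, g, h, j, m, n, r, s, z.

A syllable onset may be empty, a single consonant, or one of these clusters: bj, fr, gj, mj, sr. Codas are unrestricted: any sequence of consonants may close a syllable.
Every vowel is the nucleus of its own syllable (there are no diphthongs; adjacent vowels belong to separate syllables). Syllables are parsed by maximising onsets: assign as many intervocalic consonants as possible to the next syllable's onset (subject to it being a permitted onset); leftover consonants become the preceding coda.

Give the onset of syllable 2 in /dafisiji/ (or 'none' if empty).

f

Vowels present: a, i, i, i; each is a nucleus, giving 4 syllables.
σ1/σ2 boundary: /f/ → onset of the next syllable (single consonants are always licit onsets).
σ2/σ3 boundary: /s/ → onset of the next syllable (single consonants are always licit onsets).
σ3/σ4 boundary: just /j/ — single C goes to the following onset.
Result: da.fi.si.ji.
Syllable 2 is /fi/: onset /f/, nucleus /i/, coda ∅.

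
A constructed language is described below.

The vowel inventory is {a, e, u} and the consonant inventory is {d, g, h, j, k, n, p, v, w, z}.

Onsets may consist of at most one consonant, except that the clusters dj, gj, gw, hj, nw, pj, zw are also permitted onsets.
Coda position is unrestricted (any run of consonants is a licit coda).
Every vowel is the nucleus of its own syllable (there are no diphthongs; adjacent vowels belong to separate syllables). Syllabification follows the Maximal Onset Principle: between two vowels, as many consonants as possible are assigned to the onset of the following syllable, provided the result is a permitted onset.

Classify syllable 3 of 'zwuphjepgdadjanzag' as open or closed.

Nuclei (vowels): u, e, a, a, a → 5 syllables.
Between /u/ (V1) and /e/ (V2): cluster /phj/ — the longest permitted-onset suffix is /hj/; onset = /hj/, preceding coda = /p/.
Between /e/ (V2) and /a/ (V3): /pgd/ — longest licit onset from the right is /d/, leaving /pg/ as coda.
Between /a/ (V3) and /a/ (V4): /dj/ — entire cluster is a permitted onset → onset /dj/, coda ∅.
Between /a/ (V4) and /a/ (V5): /nz/ — longest licit onset from the right is /z/, leaving /n/ as coda.
Syllabification: zwup.hjepg.da.djan.zag.
Syllable 3 is /da/; it ends in its nucleus with no coda, so it is open.

open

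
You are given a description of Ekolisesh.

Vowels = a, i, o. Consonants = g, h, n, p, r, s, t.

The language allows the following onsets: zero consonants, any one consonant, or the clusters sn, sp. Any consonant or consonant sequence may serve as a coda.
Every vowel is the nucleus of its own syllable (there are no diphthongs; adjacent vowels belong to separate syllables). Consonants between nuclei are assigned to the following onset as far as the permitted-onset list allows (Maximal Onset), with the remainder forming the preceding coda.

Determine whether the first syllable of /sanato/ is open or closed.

open

Vowels present: a, a, o; each is a nucleus, giving 3 syllables.
Between /a/ (V1) and /a/ (V2): just /n/ — single C goes to the following onset.
Between /a/ (V2) and /o/ (V3): /t/ is a single consonant, so it becomes the next onset.
So the parse is sa.na.to.
Syllable 1 is /sa/; it ends in its nucleus with no coda, so it is open.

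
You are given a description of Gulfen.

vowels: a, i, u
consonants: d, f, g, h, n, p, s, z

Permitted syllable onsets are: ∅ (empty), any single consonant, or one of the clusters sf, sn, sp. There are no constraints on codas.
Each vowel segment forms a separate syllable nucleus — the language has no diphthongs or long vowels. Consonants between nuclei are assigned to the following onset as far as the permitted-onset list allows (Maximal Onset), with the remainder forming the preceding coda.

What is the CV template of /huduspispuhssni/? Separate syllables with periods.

Vowels present: u, u, i, u, i; each is a nucleus, giving 5 syllables.
Between /u/ (V1) and /u/ (V2): /d/ is a single consonant, so it becomes the next onset.
Between /u/ (V2) and /i/ (V3): cluster /sp/ — /sp/ is itself a permitted onset, so the whole cluster goes right; preceding coda = ∅.
Between /i/ (V3) and /u/ (V4): cluster /sp/ — /sp/ is itself a permitted onset, so the whole cluster goes right; preceding coda = ∅.
Between /u/ (V4) and /i/ (V5): cluster /hssn/ — the longest permitted-onset suffix is /sn/; onset = /sn/, preceding coda = /hs/.
Result: hu.du.spi.spuhs.sni.
Mapping each syllable to C/V: /hu/ → CV, /du/ → CV, /spi/ → CCV, /spuhs/ → CCVCC, /sni/ → CCV.

CV.CV.CCV.CCVCC.CCV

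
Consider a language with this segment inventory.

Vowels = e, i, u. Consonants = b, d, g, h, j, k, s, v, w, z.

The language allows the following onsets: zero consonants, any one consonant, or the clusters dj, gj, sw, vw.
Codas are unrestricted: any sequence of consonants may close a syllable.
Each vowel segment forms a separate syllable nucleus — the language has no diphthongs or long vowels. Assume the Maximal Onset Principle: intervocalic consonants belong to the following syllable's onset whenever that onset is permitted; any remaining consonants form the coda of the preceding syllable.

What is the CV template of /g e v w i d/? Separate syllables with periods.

CV.CCVC

Nuclei (vowels): e, i → 2 syllables.
Between /e/ (V1) and /i/ (V2): /vw/ — entire cluster is a permitted onset → onset /vw/, coda ∅.
Syllabification: ge.vwid.
Mapping each syllable to C/V: /ge/ → CV, /vwid/ → CCVC.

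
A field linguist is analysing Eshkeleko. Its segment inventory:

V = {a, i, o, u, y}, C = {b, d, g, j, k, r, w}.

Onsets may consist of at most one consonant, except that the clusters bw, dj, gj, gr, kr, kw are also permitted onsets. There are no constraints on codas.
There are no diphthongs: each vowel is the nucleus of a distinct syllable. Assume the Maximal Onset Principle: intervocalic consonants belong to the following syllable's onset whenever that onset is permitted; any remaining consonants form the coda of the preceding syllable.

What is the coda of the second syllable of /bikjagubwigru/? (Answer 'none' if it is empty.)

none

Nuclei (vowels): i, a, u, i, u → 5 syllables.
Between /i/ (V1) and /a/ (V2): /kj/ splits as /k/ + /j/ (/j/ is the longest suffix that is a licit onset).
Between /a/ (V2) and /u/ (V3): /g/ is a single consonant, so it becomes the next onset.
Between /u/ (V3) and /i/ (V4): /bw/ is a licit onset in full, so it all attaches to the next syllable.
Between /i/ (V4) and /u/ (V5): cluster /gr/ — /gr/ is itself a permitted onset, so the whole cluster goes right; preceding coda = ∅.
So the parse is bik.ja.gu.bwi.gru.
Syllable 2 is /ja/: onset /j/, nucleus /a/, coda ∅.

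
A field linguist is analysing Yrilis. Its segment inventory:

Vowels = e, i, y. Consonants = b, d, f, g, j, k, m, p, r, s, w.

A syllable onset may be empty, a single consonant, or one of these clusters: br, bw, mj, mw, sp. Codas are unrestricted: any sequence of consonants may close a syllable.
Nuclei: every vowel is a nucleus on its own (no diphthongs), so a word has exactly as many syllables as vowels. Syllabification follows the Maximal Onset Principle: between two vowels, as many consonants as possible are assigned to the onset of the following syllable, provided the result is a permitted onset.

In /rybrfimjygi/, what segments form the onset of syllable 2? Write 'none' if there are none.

f

The vowels are y, i, y, i — 4 nuclei, so 4 syllables.
V1 /y/ – V2 /i/: /brf/ — longest licit onset from the right is /f/, leaving /br/ as coda.
V2 /i/ – V3 /y/: /mj/ — entire cluster is a permitted onset → onset /mj/, coda ∅.
V3 /y/ – V4 /i/: just /g/ — single C goes to the following onset.
So the parse is rybr.fi.mjy.gi.
Syllable 2 is /fi/: onset /f/, nucleus /i/, coda ∅.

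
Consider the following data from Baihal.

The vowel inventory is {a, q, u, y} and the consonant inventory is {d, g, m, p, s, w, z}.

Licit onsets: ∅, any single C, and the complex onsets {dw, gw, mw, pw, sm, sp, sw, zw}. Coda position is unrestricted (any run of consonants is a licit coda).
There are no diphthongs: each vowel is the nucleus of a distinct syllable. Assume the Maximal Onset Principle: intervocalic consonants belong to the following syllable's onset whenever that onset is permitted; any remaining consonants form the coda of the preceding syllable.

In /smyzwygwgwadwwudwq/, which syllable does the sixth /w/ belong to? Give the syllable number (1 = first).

5

Vowels present: y, y, a, u, q; each is a nucleus, giving 5 syllables.
σ1/σ2 boundary: cluster /zw/ — /zw/ is itself a permitted onset, so the whole cluster goes right; preceding coda = ∅.
σ2/σ3 boundary: /gwgw/; trying suffixes from longest down, /gw/ is the first permitted one, so coda /gw/ | onset /gw/.
σ3/σ4 boundary: cluster /dww/ — the longest permitted-onset suffix is /w/; onset = /w/, preceding coda = /dw/.
σ4/σ5 boundary: /dw/ — entire cluster is a permitted onset → onset /dw/, coda ∅.
Syllabification: smy.zwygw.gwadw.wu.dwq.
The sixth /w/ is in the onset of syllable 5 (/dwq/).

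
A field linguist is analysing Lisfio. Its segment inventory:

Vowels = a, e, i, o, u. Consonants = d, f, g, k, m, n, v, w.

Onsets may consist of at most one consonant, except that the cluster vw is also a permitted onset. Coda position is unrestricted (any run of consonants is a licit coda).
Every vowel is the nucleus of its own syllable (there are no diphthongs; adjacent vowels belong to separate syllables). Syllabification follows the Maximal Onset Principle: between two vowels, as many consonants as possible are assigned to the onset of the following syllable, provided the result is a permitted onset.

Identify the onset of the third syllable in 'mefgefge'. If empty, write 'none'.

Vowels present: e, e, e; each is a nucleus, giving 3 syllables.
σ1/σ2 boundary: /fg/ splits as /f/ + /g/ (/g/ is the longest suffix that is a licit onset).
σ2/σ3 boundary: /fg/ splits as /f/ + /g/ (/g/ is the longest suffix that is a licit onset).
Putting it together: mef.gef.ge.
Syllable 3 is /ge/: onset /g/, nucleus /e/, coda ∅.

g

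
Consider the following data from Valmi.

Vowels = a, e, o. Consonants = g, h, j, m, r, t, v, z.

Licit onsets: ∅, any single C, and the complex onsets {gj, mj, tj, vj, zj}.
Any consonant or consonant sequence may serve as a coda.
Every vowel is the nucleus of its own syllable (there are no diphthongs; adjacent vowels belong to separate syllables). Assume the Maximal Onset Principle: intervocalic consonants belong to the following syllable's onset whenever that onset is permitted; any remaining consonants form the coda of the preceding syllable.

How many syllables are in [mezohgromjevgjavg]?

5

Nuclei (vowels): e, o, o, e, a → 5 syllables.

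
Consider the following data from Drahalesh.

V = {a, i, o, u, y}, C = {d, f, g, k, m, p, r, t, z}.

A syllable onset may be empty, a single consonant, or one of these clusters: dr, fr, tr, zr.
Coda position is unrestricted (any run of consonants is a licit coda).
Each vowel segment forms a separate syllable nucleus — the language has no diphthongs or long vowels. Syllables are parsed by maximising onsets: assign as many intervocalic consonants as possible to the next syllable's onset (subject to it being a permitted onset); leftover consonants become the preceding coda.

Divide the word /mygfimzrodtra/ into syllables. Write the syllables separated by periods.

myg.fim.zrod.tra

Nuclei (vowels): y, i, o, a → 4 syllables.
σ1/σ2 boundary: /gf/ splits as /g/ + /f/ (/f/ is the longest suffix that is a licit onset).
σ2/σ3 boundary: /mzr/ splits as /m/ + /zr/ (/zr/ is the longest suffix that is a licit onset).
σ3/σ4 boundary: /dtr/ — longest licit onset from the right is /tr/, leaving /d/ as coda.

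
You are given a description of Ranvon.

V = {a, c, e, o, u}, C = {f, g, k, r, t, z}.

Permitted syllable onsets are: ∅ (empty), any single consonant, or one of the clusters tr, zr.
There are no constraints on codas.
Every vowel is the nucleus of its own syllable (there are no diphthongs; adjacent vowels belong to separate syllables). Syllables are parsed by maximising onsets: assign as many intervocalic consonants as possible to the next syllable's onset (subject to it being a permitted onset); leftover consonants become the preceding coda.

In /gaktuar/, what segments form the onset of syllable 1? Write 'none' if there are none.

The vowels are a, u, a — 3 nuclei, so 3 syllables.
/a…u/ gap (V1→V2): /kt/ splits as /k/ + /t/ (/t/ is the longest suffix that is a licit onset).
/u…a/ gap (V2→V3): hiatus — the boundary sits between the two vowels.
Result: gak.tu.ar.
Syllable 1 is /gak/: onset /g/, nucleus /a/, coda /k/.

g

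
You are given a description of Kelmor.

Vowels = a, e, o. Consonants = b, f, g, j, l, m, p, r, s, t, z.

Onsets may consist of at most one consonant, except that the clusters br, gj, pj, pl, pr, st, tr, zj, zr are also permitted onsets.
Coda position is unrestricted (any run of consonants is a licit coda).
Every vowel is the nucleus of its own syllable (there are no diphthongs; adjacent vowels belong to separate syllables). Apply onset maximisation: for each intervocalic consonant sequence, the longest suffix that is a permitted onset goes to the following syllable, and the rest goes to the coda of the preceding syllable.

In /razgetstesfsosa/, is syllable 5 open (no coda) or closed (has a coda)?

The vowels are a, e, e, o, a — 5 nuclei, so 5 syllables.
Between /a/ (V1) and /e/ (V2): /zg/ — longest licit onset from the right is /g/, leaving /z/ as coda.
Between /e/ (V2) and /e/ (V3): cluster /tst/ — the longest permitted-onset suffix is /st/; onset = /st/, preceding coda = /t/.
Between /e/ (V3) and /o/ (V4): /sfs/ splits as /sf/ + /s/ (/s/ is the longest suffix that is a licit onset).
Between /o/ (V4) and /a/ (V5): /s/ → onset of the next syllable (single consonants are always licit onsets).
Result: raz.get.stesf.so.sa.
Syllable 5 is /sa/; it ends in its nucleus with no coda, so it is open.

open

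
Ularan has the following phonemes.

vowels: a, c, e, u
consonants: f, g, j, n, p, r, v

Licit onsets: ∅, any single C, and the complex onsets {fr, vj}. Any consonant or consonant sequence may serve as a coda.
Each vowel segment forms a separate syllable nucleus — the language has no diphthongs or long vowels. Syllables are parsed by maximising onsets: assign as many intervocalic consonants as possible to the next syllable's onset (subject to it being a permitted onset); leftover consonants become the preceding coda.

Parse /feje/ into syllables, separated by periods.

The vowels are e, e — 2 nuclei, so 2 syllables.
V1 /e/ – V2 /e/: just /j/ — single C goes to the following onset.

fe.je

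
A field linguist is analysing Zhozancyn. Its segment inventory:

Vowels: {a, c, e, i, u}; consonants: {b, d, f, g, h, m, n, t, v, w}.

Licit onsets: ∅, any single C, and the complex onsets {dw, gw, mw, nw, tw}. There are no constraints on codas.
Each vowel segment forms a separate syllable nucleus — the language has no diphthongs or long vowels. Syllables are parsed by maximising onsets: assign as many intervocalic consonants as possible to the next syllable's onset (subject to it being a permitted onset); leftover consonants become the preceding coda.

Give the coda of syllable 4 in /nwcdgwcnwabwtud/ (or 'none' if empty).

d

The vowels are c, c, a, u — 4 nuclei, so 4 syllables.
/c…c/ gap (V1→V2): /dgw/ — longest licit onset from the right is /gw/, leaving /d/ as coda.
/c…a/ gap (V2→V3): cluster /nw/ — /nw/ is itself a permitted onset, so the whole cluster goes right; preceding coda = ∅.
/a…u/ gap (V3→V4): /bwt/ splits as /bw/ + /t/ (/t/ is the longest suffix that is a licit onset).
So the parse is nwcd.gwc.nwabw.tud.
Syllable 4 is /tud/: onset /t/, nucleus /u/, coda /d/.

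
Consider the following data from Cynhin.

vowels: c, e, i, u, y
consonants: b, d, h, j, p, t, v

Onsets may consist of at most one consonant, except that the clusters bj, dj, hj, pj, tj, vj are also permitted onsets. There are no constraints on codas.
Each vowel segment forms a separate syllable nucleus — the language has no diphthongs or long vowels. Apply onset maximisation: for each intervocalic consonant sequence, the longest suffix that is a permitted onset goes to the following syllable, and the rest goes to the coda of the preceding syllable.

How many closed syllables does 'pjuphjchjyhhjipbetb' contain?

4

Vowels present: u, c, y, i, e; each is a nucleus, giving 5 syllables.
V1 /u/ – V2 /c/: /phj/ — longest licit onset from the right is /hj/, leaving /p/ as coda.
V2 /c/ – V3 /y/: /hj/ is a licit onset in full, so it all attaches to the next syllable.
V3 /y/ – V4 /i/: /hhj/ splits as /h/ + /hj/ (/hj/ is the longest suffix that is a licit onset).
V4 /i/ – V5 /e/: /pb/; trying suffixes from longest down, /b/ is the first permitted one, so coda /p/ | onset /b/.
Putting it together: pjup.hjc.hjyh.hjip.betb.
Classifying each syllable: /pjup/ (closed), /hjc/ (open), /hjyh/ (closed), /hjip/ (closed), /betb/ (closed).
Closed syllables: 4.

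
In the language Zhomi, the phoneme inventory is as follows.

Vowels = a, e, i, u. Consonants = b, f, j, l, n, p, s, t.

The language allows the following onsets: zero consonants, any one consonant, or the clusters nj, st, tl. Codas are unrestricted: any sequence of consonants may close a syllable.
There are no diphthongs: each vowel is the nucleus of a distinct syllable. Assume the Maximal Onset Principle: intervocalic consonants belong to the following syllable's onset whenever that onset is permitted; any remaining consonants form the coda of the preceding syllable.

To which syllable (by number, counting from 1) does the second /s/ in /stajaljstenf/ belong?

The vowels are a, a, e — 3 nuclei, so 3 syllables.
/a…a/ gap (V1→V2): /j/ → onset of the next syllable (single consonants are always licit onsets).
/a…e/ gap (V2→V3): cluster /ljst/ — the longest permitted-onset suffix is /st/; onset = /st/, preceding coda = /lj/.
Putting it together: sta.jalj.stenf.
The second /s/ is in the onset of syllable 3 (/stenf/).

3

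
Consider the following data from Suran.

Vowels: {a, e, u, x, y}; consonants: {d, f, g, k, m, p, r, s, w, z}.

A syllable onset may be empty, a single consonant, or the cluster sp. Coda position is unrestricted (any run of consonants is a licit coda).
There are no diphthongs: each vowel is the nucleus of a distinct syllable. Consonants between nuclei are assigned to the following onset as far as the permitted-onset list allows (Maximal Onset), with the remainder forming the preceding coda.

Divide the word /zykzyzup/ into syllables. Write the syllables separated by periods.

zyk.zy.zup

The vowels are y, y, u — 3 nuclei, so 3 syllables.
V1 /y/ – V2 /y/: /kz/ — longest licit onset from the right is /z/, leaving /k/ as coda.
V2 /y/ – V3 /u/: just /z/ — single C goes to the following onset.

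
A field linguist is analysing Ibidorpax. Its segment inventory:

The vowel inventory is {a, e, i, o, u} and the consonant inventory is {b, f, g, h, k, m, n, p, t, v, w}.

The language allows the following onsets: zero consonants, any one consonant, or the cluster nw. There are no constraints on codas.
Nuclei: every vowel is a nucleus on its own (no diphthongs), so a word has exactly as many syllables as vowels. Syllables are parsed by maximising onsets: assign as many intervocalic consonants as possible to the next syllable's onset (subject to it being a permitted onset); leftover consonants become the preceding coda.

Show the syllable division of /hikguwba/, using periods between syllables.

Vowels present: i, u, a; each is a nucleus, giving 3 syllables.
V1 /i/ – V2 /u/: /kg/ splits as /k/ + /g/ (/g/ is the longest suffix that is a licit onset).
V2 /u/ – V3 /a/: /wb/ splits as /w/ + /b/ (/b/ is the longest suffix that is a licit onset).

hik.guw.ba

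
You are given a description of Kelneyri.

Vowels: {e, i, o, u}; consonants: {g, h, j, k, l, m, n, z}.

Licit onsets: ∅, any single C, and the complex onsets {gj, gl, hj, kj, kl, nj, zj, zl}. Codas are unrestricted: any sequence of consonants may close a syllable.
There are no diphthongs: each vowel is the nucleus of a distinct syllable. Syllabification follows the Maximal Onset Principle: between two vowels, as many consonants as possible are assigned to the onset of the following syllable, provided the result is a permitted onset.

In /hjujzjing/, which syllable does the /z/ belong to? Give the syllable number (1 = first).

Nuclei (vowels): u, i → 2 syllables.
σ1/σ2 boundary: /jzj/; trying suffixes from longest down, /zj/ is the first permitted one, so coda /j/ | onset /zj/.
Result: hjuj.zjing.
The /z/ is in the onset of syllable 2 (/zjing/).

2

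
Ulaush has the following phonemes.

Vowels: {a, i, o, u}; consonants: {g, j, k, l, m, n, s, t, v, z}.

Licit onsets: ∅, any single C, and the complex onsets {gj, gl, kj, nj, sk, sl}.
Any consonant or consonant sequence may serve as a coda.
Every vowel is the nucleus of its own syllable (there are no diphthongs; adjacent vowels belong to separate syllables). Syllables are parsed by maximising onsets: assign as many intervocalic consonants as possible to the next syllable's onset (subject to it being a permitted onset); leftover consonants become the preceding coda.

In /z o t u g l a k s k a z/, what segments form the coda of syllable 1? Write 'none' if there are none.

Nuclei (vowels): o, u, a, a → 4 syllables.
V1 /o/ – V2 /u/: /t/ → onset of the next syllable (single consonants are always licit onsets).
V2 /u/ – V3 /a/: cluster /gl/ — /gl/ is itself a permitted onset, so the whole cluster goes right; preceding coda = ∅.
V3 /a/ – V4 /a/: /ksk/; trying suffixes from longest down, /sk/ is the first permitted one, so coda /k/ | onset /sk/.
Putting it together: zo.tu.glak.skaz.
Syllable 1 is /zo/: onset /z/, nucleus /o/, coda ∅.

none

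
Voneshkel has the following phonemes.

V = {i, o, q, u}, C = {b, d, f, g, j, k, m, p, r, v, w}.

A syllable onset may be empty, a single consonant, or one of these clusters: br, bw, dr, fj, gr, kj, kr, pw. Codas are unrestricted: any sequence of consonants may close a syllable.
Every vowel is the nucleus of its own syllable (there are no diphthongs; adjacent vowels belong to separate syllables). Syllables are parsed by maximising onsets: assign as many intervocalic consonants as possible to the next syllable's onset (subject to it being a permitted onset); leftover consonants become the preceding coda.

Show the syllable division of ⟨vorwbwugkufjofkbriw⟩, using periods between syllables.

Nuclei (vowels): o, u, u, o, i → 5 syllables.
/o…u/ gap (V1→V2): /rwbw/ splits as /rw/ + /bw/ (/bw/ is the longest suffix that is a licit onset).
/u…u/ gap (V2→V3): cluster /gk/ — the longest permitted-onset suffix is /k/; onset = /k/, preceding coda = /g/.
/u…o/ gap (V3→V4): cluster /fj/ — /fj/ is itself a permitted onset, so the whole cluster goes right; preceding coda = ∅.
/o…i/ gap (V4→V5): /fkbr/ splits as /fk/ + /br/ (/br/ is the longest suffix that is a licit onset).

vorw.bwug.ku.fjofk.briw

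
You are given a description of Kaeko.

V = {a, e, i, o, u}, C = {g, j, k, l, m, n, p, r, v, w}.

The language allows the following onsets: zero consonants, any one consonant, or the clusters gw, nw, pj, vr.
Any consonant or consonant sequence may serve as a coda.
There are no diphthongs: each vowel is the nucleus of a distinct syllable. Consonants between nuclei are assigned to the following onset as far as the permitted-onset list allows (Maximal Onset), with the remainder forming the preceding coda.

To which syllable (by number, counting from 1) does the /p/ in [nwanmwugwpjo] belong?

Vowels present: a, u, o; each is a nucleus, giving 3 syllables.
σ1/σ2 boundary: /nmw/ splits as /nm/ + /w/ (/w/ is the longest suffix that is a licit onset).
σ2/σ3 boundary: /gwpj/ splits as /gw/ + /pj/ (/pj/ is the longest suffix that is a licit onset).
So the parse is nwanm.wugw.pjo.
The /p/ is in the onset of syllable 3 (/pjo/).

3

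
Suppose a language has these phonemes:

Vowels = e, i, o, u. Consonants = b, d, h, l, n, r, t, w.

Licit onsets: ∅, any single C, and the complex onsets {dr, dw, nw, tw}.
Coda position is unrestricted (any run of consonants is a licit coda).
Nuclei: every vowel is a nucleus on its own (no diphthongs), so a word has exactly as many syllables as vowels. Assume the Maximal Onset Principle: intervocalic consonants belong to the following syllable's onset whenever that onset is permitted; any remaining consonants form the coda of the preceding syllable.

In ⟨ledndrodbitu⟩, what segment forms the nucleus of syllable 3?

Nuclei (vowels): e, o, i, u → 4 syllables.
The third nucleus (vowel 3 from the left) is /i/.

i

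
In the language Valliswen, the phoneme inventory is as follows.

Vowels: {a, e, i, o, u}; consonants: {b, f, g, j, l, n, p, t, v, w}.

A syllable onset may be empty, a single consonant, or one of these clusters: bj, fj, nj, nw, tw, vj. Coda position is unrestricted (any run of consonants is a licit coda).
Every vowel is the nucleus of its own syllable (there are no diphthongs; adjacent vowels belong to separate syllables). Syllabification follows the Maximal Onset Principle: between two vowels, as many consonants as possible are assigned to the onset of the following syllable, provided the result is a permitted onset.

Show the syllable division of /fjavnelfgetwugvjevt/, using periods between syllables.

fjav.nelf.ge.twug.vjevt

The vowels are a, e, e, u, e — 5 nuclei, so 5 syllables.
V1 /a/ – V2 /e/: /vn/ splits as /v/ + /n/ (/n/ is the longest suffix that is a licit onset).
V2 /e/ – V3 /e/: /lfg/; trying suffixes from longest down, /g/ is the first permitted one, so coda /lf/ | onset /g/.
V3 /e/ – V4 /u/: /tw/ — entire cluster is a permitted onset → onset /tw/, coda ∅.
V4 /u/ – V5 /e/: /gvj/; trying suffixes from longest down, /vj/ is the first permitted one, so coda /g/ | onset /vj/.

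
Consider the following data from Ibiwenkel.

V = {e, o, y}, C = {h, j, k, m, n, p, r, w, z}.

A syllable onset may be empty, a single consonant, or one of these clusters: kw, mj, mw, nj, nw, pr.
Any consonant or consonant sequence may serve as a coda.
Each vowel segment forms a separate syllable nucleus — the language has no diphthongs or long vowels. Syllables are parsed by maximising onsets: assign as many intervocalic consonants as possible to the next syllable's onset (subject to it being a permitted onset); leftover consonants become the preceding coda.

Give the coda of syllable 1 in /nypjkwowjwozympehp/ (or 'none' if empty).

pj

Nuclei (vowels): y, o, o, y, e → 5 syllables.
Between /y/ (V1) and /o/ (V2): /pjkw/; trying suffixes from longest down, /kw/ is the first permitted one, so coda /pj/ | onset /kw/.
Between /o/ (V2) and /o/ (V3): /wjw/ — longest licit onset from the right is /w/, leaving /wj/ as coda.
Between /o/ (V3) and /y/ (V4): /z/ is a single consonant, so it becomes the next onset.
Between /y/ (V4) and /e/ (V5): /mp/ — longest licit onset from the right is /p/, leaving /m/ as coda.
Syllabification: nypj.kwowj.wo.zym.pehp.
Syllable 1 is /nypj/: onset /n/, nucleus /y/, coda /pj/.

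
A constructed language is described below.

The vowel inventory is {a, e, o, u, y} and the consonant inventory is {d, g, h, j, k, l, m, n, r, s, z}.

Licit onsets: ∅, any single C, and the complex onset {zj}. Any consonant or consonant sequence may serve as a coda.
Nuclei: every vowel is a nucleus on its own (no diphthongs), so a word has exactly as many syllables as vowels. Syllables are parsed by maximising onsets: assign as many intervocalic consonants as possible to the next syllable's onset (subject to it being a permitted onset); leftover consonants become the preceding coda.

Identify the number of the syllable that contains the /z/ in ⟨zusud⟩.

1

Vowels present: u, u; each is a nucleus, giving 2 syllables.
V1 /u/ – V2 /u/: /s/ → onset of the next syllable (single consonants are always licit onsets).
Syllabification: zu.sud.
The /z/ is in the onset of syllable 1 (/zu/).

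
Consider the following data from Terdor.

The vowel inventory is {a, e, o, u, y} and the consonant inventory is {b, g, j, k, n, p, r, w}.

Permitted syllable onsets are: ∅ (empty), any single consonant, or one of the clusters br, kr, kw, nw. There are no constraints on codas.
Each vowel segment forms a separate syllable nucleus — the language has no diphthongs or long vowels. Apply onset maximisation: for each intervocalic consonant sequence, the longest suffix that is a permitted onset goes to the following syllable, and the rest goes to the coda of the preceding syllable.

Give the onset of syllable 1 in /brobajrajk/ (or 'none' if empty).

br

Vowels present: o, a, a; each is a nucleus, giving 3 syllables.
/o…a/ gap (V1→V2): just /b/ — single C goes to the following onset.
/a…a/ gap (V2→V3): /jr/ — longest licit onset from the right is /r/, leaving /j/ as coda.
So the parse is bro.baj.rajk.
Syllable 1 is /bro/: onset /br/, nucleus /o/, coda ∅.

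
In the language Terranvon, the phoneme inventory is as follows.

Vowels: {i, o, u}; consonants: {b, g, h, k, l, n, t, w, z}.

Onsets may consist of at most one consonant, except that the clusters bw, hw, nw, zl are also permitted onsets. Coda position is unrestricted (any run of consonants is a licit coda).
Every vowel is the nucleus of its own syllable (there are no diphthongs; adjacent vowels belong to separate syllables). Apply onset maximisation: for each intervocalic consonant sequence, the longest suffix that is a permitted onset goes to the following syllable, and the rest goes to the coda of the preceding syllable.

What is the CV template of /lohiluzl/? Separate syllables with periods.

CV.CV.CVCC

Nuclei (vowels): o, i, u → 3 syllables.
σ1/σ2 boundary: /h/ → onset of the next syllable (single consonants are always licit onsets).
σ2/σ3 boundary: /l/ → onset of the next syllable (single consonants are always licit onsets).
Putting it together: lo.hi.luzl.
Mapping each syllable to C/V: /lo/ → CV, /hi/ → CV, /luzl/ → CVCC.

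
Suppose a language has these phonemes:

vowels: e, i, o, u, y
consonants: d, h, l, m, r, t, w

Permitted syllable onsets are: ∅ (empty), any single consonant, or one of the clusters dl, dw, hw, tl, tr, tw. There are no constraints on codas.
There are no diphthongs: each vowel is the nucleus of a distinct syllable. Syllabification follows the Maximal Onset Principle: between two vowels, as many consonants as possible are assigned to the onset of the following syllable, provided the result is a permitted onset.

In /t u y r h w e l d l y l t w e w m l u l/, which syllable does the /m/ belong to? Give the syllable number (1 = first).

5

The vowels are u, y, e, y, e, u — 6 nuclei, so 6 syllables.
σ1/σ2 boundary: nothing intervenes; syllable break is V.V.
σ2/σ3 boundary: /rhw/ splits as /r/ + /hw/ (/hw/ is the longest suffix that is a licit onset).
σ3/σ4 boundary: cluster /ldl/ — the longest permitted-onset suffix is /dl/; onset = /dl/, preceding coda = /l/.
σ4/σ5 boundary: /ltw/ splits as /l/ + /tw/ (/tw/ is the longest suffix that is a licit onset).
σ5/σ6 boundary: /wml/ splits as /wm/ + /l/ (/l/ is the longest suffix that is a licit onset).
Putting it together: tu.yr.hwel.dlyl.twewm.lul.
The /m/ is in the coda of syllable 5 (/twewm/).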